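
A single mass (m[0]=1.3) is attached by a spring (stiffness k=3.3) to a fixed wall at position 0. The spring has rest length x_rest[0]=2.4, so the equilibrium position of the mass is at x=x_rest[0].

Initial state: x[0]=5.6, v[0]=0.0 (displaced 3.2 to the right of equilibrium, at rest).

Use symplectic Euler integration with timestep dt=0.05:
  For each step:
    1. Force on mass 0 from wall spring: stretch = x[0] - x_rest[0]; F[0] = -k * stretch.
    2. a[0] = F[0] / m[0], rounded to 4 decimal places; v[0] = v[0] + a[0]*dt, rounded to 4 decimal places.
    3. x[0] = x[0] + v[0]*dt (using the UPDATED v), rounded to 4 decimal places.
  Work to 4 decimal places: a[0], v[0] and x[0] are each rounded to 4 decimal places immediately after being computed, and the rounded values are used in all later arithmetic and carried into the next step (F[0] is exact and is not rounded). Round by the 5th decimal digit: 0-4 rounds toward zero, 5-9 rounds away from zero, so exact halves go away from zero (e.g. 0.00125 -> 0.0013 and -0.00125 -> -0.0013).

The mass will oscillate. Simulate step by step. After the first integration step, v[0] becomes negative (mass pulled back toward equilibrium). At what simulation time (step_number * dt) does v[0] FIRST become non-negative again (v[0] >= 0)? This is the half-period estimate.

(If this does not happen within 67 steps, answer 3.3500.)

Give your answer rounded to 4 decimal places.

Step 0: x=[5.6000] v=[0.0000]
Step 1: x=[5.5797] v=[-0.4062]
Step 2: x=[5.5392] v=[-0.8098]
Step 3: x=[5.4788] v=[-1.2082]
Step 4: x=[5.3989] v=[-1.5990]
Step 5: x=[5.2999] v=[-1.9796]
Step 6: x=[5.1825] v=[-2.3477]
Step 7: x=[5.0475] v=[-2.7009]
Step 8: x=[4.8957] v=[-3.0369]
Step 9: x=[4.7280] v=[-3.3537]
Step 10: x=[4.5455] v=[-3.6492]
Step 11: x=[4.3494] v=[-3.9215]
Step 12: x=[4.1410] v=[-4.1689]
Step 13: x=[3.9215] v=[-4.3899]
Step 14: x=[3.6924] v=[-4.5830]
Step 15: x=[3.4551] v=[-4.7470]
Step 16: x=[3.2111] v=[-4.8809]
Step 17: x=[2.9619] v=[-4.9838]
Step 18: x=[2.7091] v=[-5.0551]
Step 19: x=[2.4544] v=[-5.0943]
Step 20: x=[2.1993] v=[-5.1012]
Step 21: x=[1.9455] v=[-5.0757]
Step 22: x=[1.6946] v=[-5.0180]
Step 23: x=[1.4482] v=[-4.9285]
Step 24: x=[1.2078] v=[-4.8077]
Step 25: x=[0.9750] v=[-4.6564]
Step 26: x=[0.7512] v=[-4.4755]
Step 27: x=[0.5379] v=[-4.2662]
Step 28: x=[0.3364] v=[-4.0299]
Step 29: x=[0.1480] v=[-3.7680]
Step 30: x=[-0.0261] v=[-3.4822]
Step 31: x=[-0.1848] v=[-3.1743]
Step 32: x=[-0.3271] v=[-2.8462]
Step 33: x=[-0.4521] v=[-2.5001]
Step 34: x=[-0.5590] v=[-2.1381]
Step 35: x=[-0.6471] v=[-1.7625]
Step 36: x=[-0.7159] v=[-1.3758]
Step 37: x=[-0.7649] v=[-0.9803]
Step 38: x=[-0.7938] v=[-0.5786]
Step 39: x=[-0.8025] v=[-0.1732]
Step 40: x=[-0.7908] v=[0.2333]
First v>=0 after going negative at step 40, time=2.0000

Answer: 2.0000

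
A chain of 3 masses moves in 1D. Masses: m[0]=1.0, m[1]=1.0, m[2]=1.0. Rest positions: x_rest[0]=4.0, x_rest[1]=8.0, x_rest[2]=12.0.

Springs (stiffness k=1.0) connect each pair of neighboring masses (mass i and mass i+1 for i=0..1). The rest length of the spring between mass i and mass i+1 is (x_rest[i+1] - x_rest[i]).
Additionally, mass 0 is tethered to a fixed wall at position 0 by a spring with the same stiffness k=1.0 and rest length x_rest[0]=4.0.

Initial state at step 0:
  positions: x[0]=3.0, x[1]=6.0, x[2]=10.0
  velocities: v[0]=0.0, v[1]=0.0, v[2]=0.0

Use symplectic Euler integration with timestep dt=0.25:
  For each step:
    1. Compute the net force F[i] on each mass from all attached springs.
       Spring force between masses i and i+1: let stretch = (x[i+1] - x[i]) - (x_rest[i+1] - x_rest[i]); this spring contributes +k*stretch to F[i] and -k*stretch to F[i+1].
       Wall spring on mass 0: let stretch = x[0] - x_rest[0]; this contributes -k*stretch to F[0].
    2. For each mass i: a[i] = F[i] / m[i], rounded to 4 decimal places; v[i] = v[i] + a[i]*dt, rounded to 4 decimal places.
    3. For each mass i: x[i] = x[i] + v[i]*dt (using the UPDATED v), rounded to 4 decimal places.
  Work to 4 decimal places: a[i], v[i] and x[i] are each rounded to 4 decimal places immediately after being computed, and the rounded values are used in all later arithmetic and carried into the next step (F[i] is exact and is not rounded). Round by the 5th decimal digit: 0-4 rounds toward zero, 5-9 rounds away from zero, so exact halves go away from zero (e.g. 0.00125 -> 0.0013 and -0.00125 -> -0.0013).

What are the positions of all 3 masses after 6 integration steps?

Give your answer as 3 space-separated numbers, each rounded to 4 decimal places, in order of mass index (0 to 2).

Answer: 3.2006 6.8764 10.2179

Derivation:
Step 0: x=[3.0000 6.0000 10.0000] v=[0.0000 0.0000 0.0000]
Step 1: x=[3.0000 6.0625 10.0000] v=[0.0000 0.2500 0.0000]
Step 2: x=[3.0039 6.1797 10.0039] v=[0.0156 0.4688 0.0156]
Step 3: x=[3.0186 6.3374 10.0188] v=[0.0586 0.6309 0.0596]
Step 4: x=[3.0520 6.5178 10.0536] v=[0.1337 0.7216 0.1393]
Step 5: x=[3.1113 6.7026 10.1175] v=[0.2372 0.7391 0.2554]
Step 6: x=[3.2006 6.8764 10.2179] v=[0.3572 0.6950 0.4017]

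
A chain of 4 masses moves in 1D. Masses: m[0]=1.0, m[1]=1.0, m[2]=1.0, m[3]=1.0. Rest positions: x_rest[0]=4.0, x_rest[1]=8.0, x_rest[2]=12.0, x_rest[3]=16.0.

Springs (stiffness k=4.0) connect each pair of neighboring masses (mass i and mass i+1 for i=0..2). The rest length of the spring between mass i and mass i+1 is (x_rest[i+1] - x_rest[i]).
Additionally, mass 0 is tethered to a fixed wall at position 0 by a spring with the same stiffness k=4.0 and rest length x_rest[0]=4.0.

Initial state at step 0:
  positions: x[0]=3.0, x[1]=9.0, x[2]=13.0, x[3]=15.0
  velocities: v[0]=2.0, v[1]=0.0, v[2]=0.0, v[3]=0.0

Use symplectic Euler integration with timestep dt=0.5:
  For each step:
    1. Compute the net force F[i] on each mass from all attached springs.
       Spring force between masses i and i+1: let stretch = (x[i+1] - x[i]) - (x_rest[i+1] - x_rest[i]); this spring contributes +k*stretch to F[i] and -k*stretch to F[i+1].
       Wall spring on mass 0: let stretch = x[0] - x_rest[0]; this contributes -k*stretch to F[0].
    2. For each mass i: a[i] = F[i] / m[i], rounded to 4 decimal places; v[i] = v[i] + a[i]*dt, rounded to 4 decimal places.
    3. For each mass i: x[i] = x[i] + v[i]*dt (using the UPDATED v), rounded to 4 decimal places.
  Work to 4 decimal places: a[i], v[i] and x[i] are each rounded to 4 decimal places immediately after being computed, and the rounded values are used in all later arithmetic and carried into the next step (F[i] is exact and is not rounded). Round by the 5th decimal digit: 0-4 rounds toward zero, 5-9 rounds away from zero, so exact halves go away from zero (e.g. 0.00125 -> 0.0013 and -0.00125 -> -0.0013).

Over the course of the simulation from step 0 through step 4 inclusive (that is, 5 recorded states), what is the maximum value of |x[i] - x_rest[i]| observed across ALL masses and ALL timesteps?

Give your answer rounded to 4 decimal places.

Step 0: x=[3.0000 9.0000 13.0000 15.0000] v=[2.0000 0.0000 0.0000 0.0000]
Step 1: x=[7.0000 7.0000 11.0000 17.0000] v=[8.0000 -4.0000 -4.0000 4.0000]
Step 2: x=[4.0000 9.0000 11.0000 17.0000] v=[-6.0000 4.0000 0.0000 0.0000]
Step 3: x=[2.0000 8.0000 15.0000 15.0000] v=[-4.0000 -2.0000 8.0000 -4.0000]
Step 4: x=[4.0000 8.0000 12.0000 17.0000] v=[4.0000 0.0000 -6.0000 4.0000]
Max displacement = 3.0000

Answer: 3.0000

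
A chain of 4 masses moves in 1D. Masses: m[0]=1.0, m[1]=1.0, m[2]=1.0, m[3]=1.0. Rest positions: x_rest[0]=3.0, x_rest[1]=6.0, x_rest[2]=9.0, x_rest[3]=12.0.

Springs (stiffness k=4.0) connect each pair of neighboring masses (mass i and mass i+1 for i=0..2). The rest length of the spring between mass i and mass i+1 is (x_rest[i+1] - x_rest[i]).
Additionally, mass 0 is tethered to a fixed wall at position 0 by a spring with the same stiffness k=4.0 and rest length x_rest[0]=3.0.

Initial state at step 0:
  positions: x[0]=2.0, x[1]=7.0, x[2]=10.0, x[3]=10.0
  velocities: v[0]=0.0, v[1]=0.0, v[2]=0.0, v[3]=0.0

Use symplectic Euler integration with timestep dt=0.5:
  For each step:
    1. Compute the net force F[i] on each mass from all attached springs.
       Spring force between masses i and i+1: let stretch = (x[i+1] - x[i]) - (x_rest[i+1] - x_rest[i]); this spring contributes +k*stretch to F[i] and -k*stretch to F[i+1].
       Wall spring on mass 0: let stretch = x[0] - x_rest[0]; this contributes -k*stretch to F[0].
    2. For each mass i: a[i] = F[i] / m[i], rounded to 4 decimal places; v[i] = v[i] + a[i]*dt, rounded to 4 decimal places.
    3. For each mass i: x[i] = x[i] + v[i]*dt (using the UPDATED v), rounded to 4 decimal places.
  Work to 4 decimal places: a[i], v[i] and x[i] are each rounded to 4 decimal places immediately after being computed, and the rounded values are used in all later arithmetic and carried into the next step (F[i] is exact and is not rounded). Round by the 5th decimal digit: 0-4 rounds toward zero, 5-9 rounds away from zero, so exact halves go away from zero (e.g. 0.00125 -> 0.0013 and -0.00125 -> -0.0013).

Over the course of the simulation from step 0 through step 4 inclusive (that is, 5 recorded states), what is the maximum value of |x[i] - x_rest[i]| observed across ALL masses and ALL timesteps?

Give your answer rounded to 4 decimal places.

Answer: 3.0000

Derivation:
Step 0: x=[2.0000 7.0000 10.0000 10.0000] v=[0.0000 0.0000 0.0000 0.0000]
Step 1: x=[5.0000 5.0000 7.0000 13.0000] v=[6.0000 -4.0000 -6.0000 6.0000]
Step 2: x=[3.0000 5.0000 8.0000 13.0000] v=[-4.0000 0.0000 2.0000 0.0000]
Step 3: x=[0.0000 6.0000 11.0000 11.0000] v=[-6.0000 2.0000 6.0000 -4.0000]
Step 4: x=[3.0000 6.0000 9.0000 12.0000] v=[6.0000 0.0000 -4.0000 2.0000]
Max displacement = 3.0000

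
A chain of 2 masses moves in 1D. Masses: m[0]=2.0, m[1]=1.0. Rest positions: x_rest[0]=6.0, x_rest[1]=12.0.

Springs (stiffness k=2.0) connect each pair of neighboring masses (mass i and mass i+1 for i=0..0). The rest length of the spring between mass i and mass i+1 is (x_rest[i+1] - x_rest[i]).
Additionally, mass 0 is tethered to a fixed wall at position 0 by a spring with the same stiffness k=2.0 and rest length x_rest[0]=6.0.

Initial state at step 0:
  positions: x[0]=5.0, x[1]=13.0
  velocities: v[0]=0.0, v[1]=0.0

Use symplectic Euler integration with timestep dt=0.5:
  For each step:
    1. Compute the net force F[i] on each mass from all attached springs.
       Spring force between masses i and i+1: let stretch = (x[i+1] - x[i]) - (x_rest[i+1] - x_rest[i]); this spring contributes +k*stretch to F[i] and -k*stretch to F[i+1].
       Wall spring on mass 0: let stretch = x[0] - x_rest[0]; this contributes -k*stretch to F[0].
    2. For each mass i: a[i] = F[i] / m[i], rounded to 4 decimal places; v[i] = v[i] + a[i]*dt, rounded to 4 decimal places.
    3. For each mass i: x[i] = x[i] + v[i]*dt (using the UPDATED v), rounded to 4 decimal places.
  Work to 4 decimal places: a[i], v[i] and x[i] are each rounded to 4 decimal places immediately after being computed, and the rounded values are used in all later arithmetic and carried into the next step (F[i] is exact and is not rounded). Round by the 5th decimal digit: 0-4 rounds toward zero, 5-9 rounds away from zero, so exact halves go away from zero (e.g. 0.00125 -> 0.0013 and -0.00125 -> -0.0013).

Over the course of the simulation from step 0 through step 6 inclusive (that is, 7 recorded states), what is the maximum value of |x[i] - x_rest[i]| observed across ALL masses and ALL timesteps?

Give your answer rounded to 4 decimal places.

Answer: 1.5294

Derivation:
Step 0: x=[5.0000 13.0000] v=[0.0000 0.0000]
Step 1: x=[5.7500 12.0000] v=[1.5000 -2.0000]
Step 2: x=[6.6250 10.8750] v=[1.7500 -2.2500]
Step 3: x=[6.9063 10.6250] v=[0.5625 -0.5000]
Step 4: x=[6.3907 11.5157] v=[-1.0313 1.7813]
Step 5: x=[5.5586 12.8439] v=[-1.6642 2.6563]
Step 6: x=[5.1582 13.5294] v=[-0.8009 1.3710]
Max displacement = 1.5294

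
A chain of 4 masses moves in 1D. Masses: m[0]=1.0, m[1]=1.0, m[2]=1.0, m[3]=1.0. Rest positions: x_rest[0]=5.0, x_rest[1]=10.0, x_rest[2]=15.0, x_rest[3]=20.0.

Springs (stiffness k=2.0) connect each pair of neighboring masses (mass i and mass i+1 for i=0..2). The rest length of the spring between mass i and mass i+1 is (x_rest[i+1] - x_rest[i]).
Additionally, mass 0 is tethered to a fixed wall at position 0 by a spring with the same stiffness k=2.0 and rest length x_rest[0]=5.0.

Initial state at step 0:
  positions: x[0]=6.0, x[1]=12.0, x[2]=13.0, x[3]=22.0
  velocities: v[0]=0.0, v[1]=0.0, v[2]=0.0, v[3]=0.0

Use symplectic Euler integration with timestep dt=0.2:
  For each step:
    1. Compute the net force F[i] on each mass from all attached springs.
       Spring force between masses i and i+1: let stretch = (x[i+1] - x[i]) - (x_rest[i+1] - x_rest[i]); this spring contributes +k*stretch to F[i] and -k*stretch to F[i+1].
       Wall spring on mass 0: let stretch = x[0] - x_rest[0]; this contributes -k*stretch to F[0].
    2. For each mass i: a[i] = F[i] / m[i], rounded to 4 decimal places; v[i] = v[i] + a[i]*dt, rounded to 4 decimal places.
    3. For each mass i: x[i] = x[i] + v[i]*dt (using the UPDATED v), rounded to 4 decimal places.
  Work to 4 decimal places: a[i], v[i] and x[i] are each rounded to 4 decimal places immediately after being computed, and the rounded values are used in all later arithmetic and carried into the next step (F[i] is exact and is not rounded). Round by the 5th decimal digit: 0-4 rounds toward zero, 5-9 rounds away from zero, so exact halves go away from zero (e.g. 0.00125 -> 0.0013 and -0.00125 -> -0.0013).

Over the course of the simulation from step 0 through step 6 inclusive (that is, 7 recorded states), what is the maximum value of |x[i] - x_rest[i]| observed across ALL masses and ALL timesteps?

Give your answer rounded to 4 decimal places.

Answer: 3.2270

Derivation:
Step 0: x=[6.0000 12.0000 13.0000 22.0000] v=[0.0000 0.0000 0.0000 0.0000]
Step 1: x=[6.0000 11.6000 13.6400 21.6800] v=[0.0000 -2.0000 3.2000 -1.6000]
Step 2: x=[5.9680 10.9152 14.7600 21.1168] v=[-0.1600 -3.4240 5.6000 -2.8160]
Step 3: x=[5.8543 10.1422 16.0810 20.4451] v=[-0.5683 -3.8650 6.6048 -3.3587]
Step 4: x=[5.6153 9.5013 17.2760 19.8242] v=[-1.1949 -3.2046 5.9749 -3.1043]
Step 5: x=[5.2380 9.1715 18.0529 19.3995] v=[-1.8866 -1.6491 3.8843 -2.1236]
Step 6: x=[4.7563 9.2375 18.2270 19.2671] v=[-2.4084 0.3301 0.8704 -0.6622]
Max displacement = 3.2270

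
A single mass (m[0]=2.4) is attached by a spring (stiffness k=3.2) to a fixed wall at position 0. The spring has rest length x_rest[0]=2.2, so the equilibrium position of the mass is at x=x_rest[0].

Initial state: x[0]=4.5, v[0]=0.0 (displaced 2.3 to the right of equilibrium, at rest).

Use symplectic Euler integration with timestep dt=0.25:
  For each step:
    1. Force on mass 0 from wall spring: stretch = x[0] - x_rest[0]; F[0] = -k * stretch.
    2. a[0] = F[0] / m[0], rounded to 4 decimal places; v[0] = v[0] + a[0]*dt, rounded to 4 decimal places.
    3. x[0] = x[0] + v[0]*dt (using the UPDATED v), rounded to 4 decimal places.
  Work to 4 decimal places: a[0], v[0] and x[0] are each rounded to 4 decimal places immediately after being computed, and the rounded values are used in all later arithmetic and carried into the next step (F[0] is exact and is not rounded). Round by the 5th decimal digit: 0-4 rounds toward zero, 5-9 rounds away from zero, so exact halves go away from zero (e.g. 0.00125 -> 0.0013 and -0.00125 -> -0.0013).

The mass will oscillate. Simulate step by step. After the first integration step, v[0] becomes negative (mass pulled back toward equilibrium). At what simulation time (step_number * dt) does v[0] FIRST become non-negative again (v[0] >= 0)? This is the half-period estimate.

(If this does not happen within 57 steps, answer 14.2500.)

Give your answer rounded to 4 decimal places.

Step 0: x=[4.5000] v=[0.0000]
Step 1: x=[4.3083] v=[-0.7667]
Step 2: x=[3.9409] v=[-1.4695]
Step 3: x=[3.4285] v=[-2.0498]
Step 4: x=[2.8137] v=[-2.4593]
Step 5: x=[2.1477] v=[-2.6639]
Step 6: x=[1.4861] v=[-2.6465]
Step 7: x=[0.8840] v=[-2.4085]
Step 8: x=[0.3916] v=[-1.9698]
Step 9: x=[0.0499] v=[-1.3670]
Step 10: x=[-0.1127] v=[-0.6503]
Step 11: x=[-0.0826] v=[0.1206]
First v>=0 after going negative at step 11, time=2.7500

Answer: 2.7500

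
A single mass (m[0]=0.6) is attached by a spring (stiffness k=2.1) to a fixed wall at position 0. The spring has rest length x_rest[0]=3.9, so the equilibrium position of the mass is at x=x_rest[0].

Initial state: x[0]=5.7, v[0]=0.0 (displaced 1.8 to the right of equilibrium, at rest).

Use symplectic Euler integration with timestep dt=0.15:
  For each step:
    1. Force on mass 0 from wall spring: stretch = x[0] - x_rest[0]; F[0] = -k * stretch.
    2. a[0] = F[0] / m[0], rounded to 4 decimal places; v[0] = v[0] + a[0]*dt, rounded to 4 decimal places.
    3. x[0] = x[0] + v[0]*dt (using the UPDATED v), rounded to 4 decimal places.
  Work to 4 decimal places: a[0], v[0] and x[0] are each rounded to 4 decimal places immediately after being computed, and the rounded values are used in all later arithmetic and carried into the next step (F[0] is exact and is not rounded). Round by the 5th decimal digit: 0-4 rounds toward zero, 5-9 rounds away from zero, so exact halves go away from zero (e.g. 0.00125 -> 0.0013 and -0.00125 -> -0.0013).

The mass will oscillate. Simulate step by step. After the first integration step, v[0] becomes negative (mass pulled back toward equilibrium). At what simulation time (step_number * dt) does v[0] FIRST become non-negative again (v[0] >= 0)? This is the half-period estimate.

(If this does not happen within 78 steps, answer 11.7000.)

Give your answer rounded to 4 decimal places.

Answer: 1.8000

Derivation:
Step 0: x=[5.7000] v=[0.0000]
Step 1: x=[5.5583] v=[-0.9450]
Step 2: x=[5.2860] v=[-1.8156]
Step 3: x=[4.9045] v=[-2.5433]
Step 4: x=[4.4439] v=[-3.0707]
Step 5: x=[3.9405] v=[-3.3563]
Step 6: x=[3.4339] v=[-3.3776]
Step 7: x=[2.9640] v=[-3.1329]
Step 8: x=[2.5678] v=[-2.6415]
Step 9: x=[2.2765] v=[-1.9421]
Step 10: x=[2.1130] v=[-1.0898]
Step 11: x=[2.0903] v=[-0.1516]
Step 12: x=[2.2101] v=[0.7985]
First v>=0 after going negative at step 12, time=1.8000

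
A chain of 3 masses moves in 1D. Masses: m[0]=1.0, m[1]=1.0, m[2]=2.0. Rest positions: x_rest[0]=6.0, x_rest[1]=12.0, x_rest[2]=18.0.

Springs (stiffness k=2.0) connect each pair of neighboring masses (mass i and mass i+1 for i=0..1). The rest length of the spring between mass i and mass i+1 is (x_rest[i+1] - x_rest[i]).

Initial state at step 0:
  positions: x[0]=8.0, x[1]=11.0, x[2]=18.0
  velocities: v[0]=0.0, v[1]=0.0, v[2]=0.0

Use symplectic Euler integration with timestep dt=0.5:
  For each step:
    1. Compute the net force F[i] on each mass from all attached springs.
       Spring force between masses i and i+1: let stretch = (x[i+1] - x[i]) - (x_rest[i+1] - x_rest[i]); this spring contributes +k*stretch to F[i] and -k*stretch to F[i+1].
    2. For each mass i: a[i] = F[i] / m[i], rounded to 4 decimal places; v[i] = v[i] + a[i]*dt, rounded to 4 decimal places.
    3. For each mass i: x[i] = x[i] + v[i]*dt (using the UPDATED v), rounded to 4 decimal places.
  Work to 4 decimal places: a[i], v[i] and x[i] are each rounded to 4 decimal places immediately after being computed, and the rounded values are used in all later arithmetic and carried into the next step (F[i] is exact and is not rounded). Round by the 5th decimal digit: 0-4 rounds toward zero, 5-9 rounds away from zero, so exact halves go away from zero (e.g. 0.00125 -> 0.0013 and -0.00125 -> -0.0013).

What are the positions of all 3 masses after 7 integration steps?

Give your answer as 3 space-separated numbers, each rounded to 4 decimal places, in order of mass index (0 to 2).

Step 0: x=[8.0000 11.0000 18.0000] v=[0.0000 0.0000 0.0000]
Step 1: x=[6.5000 13.0000 17.7500] v=[-3.0000 4.0000 -0.5000]
Step 2: x=[5.2500 14.1250 17.8125] v=[-2.5000 2.2500 0.1250]
Step 3: x=[5.4375 12.6563 18.4532] v=[0.3750 -2.9375 1.2813]
Step 4: x=[6.2344 10.4766 19.1447] v=[1.5938 -4.3594 1.3829]
Step 5: x=[6.1524 10.5099 19.1692] v=[-0.1640 0.0665 0.0489]
Step 6: x=[5.2492 12.6941 18.5288] v=[-1.8065 4.3683 -1.2808]
Step 7: x=[5.0684 14.0732 17.9297] v=[-0.3616 2.7581 -1.1982]

Answer: 5.0684 14.0732 17.9297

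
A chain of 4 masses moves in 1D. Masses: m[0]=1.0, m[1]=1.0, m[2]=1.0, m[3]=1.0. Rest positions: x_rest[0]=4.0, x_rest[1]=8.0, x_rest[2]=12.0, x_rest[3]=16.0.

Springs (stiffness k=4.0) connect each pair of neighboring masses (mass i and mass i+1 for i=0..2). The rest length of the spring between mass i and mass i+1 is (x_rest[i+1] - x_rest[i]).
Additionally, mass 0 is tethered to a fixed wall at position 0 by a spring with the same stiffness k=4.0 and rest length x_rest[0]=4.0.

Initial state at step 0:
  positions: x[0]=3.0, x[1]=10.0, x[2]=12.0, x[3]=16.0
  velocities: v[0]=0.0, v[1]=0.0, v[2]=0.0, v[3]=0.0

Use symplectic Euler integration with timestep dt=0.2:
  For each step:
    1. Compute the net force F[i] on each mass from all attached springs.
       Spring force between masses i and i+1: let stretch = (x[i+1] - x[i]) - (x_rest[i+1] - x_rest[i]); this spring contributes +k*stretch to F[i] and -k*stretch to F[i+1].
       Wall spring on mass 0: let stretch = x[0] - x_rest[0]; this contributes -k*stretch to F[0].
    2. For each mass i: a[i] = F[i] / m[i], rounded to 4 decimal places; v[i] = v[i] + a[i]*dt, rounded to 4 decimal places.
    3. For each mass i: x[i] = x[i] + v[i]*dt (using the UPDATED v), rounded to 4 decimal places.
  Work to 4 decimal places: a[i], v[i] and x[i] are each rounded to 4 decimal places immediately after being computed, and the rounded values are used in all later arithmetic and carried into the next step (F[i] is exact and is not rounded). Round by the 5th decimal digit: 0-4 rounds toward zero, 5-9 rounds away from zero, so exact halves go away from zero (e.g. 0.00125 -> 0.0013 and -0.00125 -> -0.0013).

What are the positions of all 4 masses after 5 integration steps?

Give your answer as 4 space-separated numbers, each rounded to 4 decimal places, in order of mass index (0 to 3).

Step 0: x=[3.0000 10.0000 12.0000 16.0000] v=[0.0000 0.0000 0.0000 0.0000]
Step 1: x=[3.6400 9.2000 12.3200 16.0000] v=[3.2000 -4.0000 1.6000 0.0000]
Step 2: x=[4.5872 8.0096 12.7296 16.0512] v=[4.7360 -5.9520 2.0480 0.2560]
Step 3: x=[5.3480 7.0268 12.9155 16.2109] v=[3.8042 -4.9139 0.9293 0.7987]
Step 4: x=[5.5218 6.7176 12.6864 16.4834] v=[0.8688 -1.5460 -1.1453 1.3624]
Step 5: x=[5.0034 7.1721 12.1099 16.7884] v=[-2.5920 2.2724 -2.8827 1.5248]

Answer: 5.0034 7.1721 12.1099 16.7884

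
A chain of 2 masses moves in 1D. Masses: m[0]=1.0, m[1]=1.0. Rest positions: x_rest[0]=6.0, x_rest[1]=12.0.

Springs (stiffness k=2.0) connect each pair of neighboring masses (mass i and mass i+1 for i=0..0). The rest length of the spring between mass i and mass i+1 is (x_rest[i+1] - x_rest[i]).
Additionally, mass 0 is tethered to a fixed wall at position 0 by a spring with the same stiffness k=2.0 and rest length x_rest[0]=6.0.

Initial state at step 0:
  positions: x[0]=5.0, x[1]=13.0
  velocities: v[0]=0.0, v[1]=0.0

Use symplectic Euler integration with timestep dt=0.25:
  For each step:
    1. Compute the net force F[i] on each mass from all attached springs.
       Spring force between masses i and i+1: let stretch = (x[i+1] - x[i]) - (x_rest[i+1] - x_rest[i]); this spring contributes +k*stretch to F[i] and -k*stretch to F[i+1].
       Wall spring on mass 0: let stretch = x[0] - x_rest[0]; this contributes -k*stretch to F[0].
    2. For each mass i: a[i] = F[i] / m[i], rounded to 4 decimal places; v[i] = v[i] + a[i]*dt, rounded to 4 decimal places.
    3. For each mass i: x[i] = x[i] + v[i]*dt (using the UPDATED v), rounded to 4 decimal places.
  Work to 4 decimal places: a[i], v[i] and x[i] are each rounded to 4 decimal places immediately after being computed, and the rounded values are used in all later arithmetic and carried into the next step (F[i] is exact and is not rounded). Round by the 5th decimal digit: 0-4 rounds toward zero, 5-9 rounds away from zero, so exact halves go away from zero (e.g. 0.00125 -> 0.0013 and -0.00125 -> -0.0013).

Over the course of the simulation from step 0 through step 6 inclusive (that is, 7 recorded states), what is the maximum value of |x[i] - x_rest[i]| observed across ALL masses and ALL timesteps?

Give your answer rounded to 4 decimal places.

Answer: 1.2820

Derivation:
Step 0: x=[5.0000 13.0000] v=[0.0000 0.0000]
Step 1: x=[5.3750 12.7500] v=[1.5000 -1.0000]
Step 2: x=[6.0000 12.3281] v=[2.5000 -1.6875]
Step 3: x=[6.6660 11.8652] v=[2.6641 -1.8516]
Step 4: x=[7.1487 11.5024] v=[1.9307 -1.4512]
Step 5: x=[7.2820 11.3454] v=[0.5332 -0.6281]
Step 6: x=[7.0130 11.4305] v=[-1.0761 0.3402]
Max displacement = 1.2820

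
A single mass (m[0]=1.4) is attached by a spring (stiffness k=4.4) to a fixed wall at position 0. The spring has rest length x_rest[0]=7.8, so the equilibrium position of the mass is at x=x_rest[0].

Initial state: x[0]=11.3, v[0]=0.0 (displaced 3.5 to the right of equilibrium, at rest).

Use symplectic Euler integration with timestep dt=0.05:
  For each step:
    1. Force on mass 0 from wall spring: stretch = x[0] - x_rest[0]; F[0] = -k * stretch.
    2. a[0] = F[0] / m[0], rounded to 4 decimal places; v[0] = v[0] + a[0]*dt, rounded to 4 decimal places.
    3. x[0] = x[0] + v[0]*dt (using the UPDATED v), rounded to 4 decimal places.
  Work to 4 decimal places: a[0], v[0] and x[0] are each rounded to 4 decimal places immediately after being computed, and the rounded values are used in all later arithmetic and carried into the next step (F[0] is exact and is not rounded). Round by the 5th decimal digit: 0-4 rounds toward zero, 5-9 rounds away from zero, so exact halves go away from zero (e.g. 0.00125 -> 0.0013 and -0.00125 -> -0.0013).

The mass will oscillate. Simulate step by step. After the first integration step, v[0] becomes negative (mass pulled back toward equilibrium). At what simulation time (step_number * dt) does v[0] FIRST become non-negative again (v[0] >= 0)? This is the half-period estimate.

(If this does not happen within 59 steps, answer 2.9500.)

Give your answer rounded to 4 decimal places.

Step 0: x=[11.3000] v=[0.0000]
Step 1: x=[11.2725] v=[-0.5500]
Step 2: x=[11.2177] v=[-1.0957]
Step 3: x=[11.1361] v=[-1.6328]
Step 4: x=[11.0283] v=[-2.1570]
Step 5: x=[10.8951] v=[-2.6643]
Step 6: x=[10.7376] v=[-3.1507]
Step 7: x=[10.5570] v=[-3.6123]
Step 8: x=[10.3547] v=[-4.0455]
Step 9: x=[10.1324] v=[-4.4470]
Step 10: x=[9.8917] v=[-4.8135]
Step 11: x=[9.6346] v=[-5.1422]
Step 12: x=[9.3631] v=[-5.4305]
Step 13: x=[9.0793] v=[-5.6761]
Step 14: x=[8.7854] v=[-5.8771]
Step 15: x=[8.4838] v=[-6.0320]
Step 16: x=[8.1768] v=[-6.1395]
Step 17: x=[7.8669] v=[-6.1987]
Step 18: x=[7.5564] v=[-6.2092]
Step 19: x=[7.2479] v=[-6.1709]
Step 20: x=[6.9437] v=[-6.0841]
Step 21: x=[6.6462] v=[-5.9495]
Step 22: x=[6.3578] v=[-5.7682]
Step 23: x=[6.0807] v=[-5.5416]
Step 24: x=[5.8171] v=[-5.2714]
Step 25: x=[5.5691] v=[-4.9598]
Step 26: x=[5.3386] v=[-4.6092]
Step 27: x=[5.1275] v=[-4.2224]
Step 28: x=[4.9374] v=[-3.8024]
Step 29: x=[4.7698] v=[-3.3526]
Step 30: x=[4.6260] v=[-2.8764]
Step 31: x=[4.5071] v=[-2.3776]
Step 32: x=[4.4141] v=[-1.8601]
Step 33: x=[4.3477] v=[-1.3280]
Step 34: x=[4.3084] v=[-0.7855]
Step 35: x=[4.2966] v=[-0.2368]
Step 36: x=[4.3123] v=[0.3137]
First v>=0 after going negative at step 36, time=1.8000

Answer: 1.8000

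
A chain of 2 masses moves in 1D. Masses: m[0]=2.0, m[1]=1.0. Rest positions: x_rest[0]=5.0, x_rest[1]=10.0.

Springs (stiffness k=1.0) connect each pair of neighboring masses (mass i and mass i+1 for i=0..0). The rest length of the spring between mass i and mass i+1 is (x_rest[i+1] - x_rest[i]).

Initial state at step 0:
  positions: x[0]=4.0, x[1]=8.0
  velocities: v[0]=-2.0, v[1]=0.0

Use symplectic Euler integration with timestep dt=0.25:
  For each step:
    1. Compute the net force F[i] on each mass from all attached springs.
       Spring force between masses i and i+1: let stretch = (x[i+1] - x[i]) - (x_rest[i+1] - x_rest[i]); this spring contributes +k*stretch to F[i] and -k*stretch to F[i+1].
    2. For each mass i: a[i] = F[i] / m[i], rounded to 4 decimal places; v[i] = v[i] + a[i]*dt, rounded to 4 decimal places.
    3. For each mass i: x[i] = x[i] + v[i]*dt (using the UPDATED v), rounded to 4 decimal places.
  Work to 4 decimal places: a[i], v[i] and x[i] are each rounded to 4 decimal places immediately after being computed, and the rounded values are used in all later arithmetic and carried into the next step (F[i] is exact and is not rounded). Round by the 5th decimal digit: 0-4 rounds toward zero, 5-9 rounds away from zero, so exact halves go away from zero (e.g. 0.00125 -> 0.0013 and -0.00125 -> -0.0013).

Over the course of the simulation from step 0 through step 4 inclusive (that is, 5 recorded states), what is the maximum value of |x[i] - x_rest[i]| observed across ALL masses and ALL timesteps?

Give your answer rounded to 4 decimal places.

Answer: 3.1228

Derivation:
Step 0: x=[4.0000 8.0000] v=[-2.0000 0.0000]
Step 1: x=[3.4688 8.0625] v=[-2.1250 0.2500]
Step 2: x=[2.9249 8.1504] v=[-2.1758 0.3516]
Step 3: x=[2.3880 8.2242] v=[-2.1476 0.2952]
Step 4: x=[1.8772 8.2458] v=[-2.0431 0.0862]
Max displacement = 3.1228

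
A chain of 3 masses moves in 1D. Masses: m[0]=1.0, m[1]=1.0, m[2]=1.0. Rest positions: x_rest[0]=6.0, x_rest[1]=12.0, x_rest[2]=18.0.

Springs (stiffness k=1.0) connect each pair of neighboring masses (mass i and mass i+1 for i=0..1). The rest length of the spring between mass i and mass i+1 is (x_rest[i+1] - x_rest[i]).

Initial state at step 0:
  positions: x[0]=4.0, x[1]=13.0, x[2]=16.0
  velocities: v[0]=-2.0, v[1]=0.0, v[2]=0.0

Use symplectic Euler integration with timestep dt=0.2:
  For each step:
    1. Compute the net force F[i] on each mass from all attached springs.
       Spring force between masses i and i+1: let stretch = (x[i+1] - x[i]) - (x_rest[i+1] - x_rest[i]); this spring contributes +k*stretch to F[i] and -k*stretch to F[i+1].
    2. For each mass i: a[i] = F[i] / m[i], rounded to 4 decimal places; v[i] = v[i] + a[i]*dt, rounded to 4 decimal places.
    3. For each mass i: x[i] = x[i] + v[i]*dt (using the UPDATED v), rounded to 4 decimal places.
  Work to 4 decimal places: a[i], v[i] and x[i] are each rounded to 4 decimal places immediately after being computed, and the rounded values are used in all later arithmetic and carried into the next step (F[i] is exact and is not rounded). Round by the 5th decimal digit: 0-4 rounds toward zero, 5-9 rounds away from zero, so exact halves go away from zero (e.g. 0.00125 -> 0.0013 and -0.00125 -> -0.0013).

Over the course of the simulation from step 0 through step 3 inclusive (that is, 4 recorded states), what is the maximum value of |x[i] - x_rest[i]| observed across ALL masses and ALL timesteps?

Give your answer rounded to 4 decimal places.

Step 0: x=[4.0000 13.0000 16.0000] v=[-2.0000 0.0000 0.0000]
Step 1: x=[3.7200 12.7600 16.1200] v=[-1.4000 -1.2000 0.6000]
Step 2: x=[3.5616 12.2928 16.3456] v=[-0.7920 -2.3360 1.1280]
Step 3: x=[3.5124 11.6385 16.6491] v=[-0.2458 -3.2717 1.5174]
Max displacement = 2.4876

Answer: 2.4876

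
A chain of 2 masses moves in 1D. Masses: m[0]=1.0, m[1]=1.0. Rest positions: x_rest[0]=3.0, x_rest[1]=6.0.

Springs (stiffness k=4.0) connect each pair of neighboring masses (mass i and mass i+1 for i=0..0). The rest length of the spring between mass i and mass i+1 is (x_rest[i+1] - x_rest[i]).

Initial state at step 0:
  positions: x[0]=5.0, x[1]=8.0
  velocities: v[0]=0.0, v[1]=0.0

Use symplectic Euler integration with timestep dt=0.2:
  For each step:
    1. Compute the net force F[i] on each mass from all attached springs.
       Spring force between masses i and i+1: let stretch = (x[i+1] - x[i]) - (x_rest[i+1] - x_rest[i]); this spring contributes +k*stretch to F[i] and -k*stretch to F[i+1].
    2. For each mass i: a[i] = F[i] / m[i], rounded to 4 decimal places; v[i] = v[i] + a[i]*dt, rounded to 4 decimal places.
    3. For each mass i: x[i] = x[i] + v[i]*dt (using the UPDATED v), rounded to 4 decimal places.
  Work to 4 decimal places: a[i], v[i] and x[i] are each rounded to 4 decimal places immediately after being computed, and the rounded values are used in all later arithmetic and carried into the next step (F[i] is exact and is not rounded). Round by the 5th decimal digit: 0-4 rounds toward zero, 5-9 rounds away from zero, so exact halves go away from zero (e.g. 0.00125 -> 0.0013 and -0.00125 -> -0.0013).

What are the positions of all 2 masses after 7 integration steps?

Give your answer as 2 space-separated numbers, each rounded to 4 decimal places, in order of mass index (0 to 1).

Answer: 5.0000 8.0000

Derivation:
Step 0: x=[5.0000 8.0000] v=[0.0000 0.0000]
Step 1: x=[5.0000 8.0000] v=[0.0000 0.0000]
Step 2: x=[5.0000 8.0000] v=[0.0000 0.0000]
Step 3: x=[5.0000 8.0000] v=[0.0000 0.0000]
Step 4: x=[5.0000 8.0000] v=[0.0000 0.0000]
Step 5: x=[5.0000 8.0000] v=[0.0000 0.0000]
Step 6: x=[5.0000 8.0000] v=[0.0000 0.0000]
Step 7: x=[5.0000 8.0000] v=[0.0000 0.0000]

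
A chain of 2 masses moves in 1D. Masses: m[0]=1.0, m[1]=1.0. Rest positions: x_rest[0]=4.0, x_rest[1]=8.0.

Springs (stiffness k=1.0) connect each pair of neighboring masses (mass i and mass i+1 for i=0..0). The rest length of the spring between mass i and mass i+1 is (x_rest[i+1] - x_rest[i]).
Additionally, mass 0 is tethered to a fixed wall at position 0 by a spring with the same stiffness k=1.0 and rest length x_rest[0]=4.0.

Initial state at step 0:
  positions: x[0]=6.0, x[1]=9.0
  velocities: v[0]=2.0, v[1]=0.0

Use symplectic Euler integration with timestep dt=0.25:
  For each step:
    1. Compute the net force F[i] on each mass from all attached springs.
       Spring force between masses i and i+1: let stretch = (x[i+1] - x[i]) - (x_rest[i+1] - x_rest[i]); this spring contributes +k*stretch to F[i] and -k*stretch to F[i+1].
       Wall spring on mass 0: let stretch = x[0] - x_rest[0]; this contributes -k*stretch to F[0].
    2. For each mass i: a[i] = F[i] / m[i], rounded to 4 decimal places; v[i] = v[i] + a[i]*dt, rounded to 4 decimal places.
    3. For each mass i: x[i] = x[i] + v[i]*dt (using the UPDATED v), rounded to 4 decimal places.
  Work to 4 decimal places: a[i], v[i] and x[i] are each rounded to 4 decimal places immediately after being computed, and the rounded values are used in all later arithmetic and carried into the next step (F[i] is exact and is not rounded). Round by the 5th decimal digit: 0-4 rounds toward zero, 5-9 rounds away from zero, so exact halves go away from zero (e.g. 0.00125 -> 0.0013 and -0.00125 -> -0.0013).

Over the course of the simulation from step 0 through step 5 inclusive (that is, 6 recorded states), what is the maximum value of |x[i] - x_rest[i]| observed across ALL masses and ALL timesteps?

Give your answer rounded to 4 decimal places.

Step 0: x=[6.0000 9.0000] v=[2.0000 0.0000]
Step 1: x=[6.3125 9.0625] v=[1.2500 0.2500]
Step 2: x=[6.4024 9.2031] v=[0.3594 0.5625]
Step 3: x=[6.2672 9.4187] v=[-0.5410 0.8623]
Step 4: x=[5.9372 9.6873] v=[-1.3199 1.0744]
Step 5: x=[5.4705 9.9715] v=[-1.8667 1.1369]
Max displacement = 2.4024

Answer: 2.4024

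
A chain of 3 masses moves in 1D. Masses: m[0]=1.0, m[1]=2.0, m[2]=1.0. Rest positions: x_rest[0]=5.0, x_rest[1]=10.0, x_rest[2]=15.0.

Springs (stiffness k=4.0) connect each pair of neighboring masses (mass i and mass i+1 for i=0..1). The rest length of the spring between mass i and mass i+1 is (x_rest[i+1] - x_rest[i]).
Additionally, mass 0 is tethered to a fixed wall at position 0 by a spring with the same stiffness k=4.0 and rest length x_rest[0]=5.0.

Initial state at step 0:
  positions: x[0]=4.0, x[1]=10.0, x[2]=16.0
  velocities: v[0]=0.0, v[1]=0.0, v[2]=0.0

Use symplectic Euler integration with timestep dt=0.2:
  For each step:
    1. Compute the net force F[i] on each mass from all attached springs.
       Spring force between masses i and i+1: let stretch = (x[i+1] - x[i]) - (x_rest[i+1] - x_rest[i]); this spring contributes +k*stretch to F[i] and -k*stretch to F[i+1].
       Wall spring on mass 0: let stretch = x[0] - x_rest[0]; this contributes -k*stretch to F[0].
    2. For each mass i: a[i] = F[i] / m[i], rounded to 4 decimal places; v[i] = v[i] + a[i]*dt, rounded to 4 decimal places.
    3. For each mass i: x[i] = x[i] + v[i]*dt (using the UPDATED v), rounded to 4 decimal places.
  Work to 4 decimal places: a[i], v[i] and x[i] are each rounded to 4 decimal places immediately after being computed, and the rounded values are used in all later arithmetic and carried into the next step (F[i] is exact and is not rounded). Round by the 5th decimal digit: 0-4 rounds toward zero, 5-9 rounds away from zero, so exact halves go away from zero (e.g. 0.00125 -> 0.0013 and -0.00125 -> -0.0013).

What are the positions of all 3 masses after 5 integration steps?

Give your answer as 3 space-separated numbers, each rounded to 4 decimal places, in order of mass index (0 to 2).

Step 0: x=[4.0000 10.0000 16.0000] v=[0.0000 0.0000 0.0000]
Step 1: x=[4.3200 10.0000 15.8400] v=[1.6000 0.0000 -0.8000]
Step 2: x=[4.8576 10.0128 15.5456] v=[2.6880 0.0640 -1.4720]
Step 3: x=[5.4428 10.0558 15.1660] v=[2.9261 0.2150 -1.8982]
Step 4: x=[5.8953 10.1386 14.7687] v=[2.2623 0.4139 -1.9864]
Step 5: x=[6.0834 10.2523 14.4306] v=[0.9407 0.5686 -1.6905]

Answer: 6.0834 10.2523 14.4306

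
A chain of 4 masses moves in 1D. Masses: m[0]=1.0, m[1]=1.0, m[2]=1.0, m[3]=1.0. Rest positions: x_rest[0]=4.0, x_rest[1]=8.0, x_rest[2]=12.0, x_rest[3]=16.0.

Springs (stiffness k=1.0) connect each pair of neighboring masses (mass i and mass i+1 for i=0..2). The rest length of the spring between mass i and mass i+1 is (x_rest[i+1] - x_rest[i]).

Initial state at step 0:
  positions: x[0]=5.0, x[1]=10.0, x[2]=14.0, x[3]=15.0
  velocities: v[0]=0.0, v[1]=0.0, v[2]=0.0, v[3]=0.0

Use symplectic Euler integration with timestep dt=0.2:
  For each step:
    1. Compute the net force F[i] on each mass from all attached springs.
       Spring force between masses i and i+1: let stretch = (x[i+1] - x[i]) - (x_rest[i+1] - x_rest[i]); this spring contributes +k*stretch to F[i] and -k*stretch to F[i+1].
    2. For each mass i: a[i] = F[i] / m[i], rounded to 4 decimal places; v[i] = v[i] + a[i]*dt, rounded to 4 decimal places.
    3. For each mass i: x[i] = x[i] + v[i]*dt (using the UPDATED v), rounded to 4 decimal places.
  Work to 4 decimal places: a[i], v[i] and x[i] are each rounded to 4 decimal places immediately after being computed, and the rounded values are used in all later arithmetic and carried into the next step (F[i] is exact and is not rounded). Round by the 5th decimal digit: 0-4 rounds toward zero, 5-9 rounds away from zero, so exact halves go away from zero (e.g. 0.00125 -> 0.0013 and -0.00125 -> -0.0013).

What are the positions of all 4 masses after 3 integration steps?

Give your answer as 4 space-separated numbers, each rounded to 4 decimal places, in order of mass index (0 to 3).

Step 0: x=[5.0000 10.0000 14.0000 15.0000] v=[0.0000 0.0000 0.0000 0.0000]
Step 1: x=[5.0400 9.9600 13.8800 15.1200] v=[0.2000 -0.2000 -0.6000 0.6000]
Step 2: x=[5.1168 9.8800 13.6528 15.3504] v=[0.3840 -0.4000 -1.1360 1.1520]
Step 3: x=[5.2241 9.7604 13.3426 15.6729] v=[0.5366 -0.5981 -1.5510 1.6125]

Answer: 5.2241 9.7604 13.3426 15.6729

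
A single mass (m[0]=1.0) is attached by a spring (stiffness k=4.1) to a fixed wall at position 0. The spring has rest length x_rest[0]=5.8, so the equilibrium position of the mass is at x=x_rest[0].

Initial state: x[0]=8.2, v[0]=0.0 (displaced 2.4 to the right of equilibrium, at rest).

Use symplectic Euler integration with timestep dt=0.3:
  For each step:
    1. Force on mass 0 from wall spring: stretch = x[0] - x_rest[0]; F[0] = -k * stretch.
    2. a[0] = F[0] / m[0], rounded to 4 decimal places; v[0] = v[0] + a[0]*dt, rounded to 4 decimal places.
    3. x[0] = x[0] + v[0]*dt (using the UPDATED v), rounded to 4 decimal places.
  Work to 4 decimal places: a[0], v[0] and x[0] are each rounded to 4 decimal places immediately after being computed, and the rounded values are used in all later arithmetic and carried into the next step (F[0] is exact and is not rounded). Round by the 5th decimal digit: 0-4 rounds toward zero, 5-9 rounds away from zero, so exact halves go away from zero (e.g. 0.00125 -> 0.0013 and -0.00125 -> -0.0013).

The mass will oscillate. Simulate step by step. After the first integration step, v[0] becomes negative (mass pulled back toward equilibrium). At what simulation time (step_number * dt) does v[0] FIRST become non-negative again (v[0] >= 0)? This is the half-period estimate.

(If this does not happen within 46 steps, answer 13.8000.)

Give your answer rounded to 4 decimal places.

Answer: 1.8000

Derivation:
Step 0: x=[8.2000] v=[0.0000]
Step 1: x=[7.3144] v=[-2.9520]
Step 2: x=[5.8700] v=[-4.8147]
Step 3: x=[4.3998] v=[-4.9008]
Step 4: x=[3.4462] v=[-3.1786]
Step 5: x=[3.3612] v=[-0.2834]
Step 6: x=[4.1761] v=[2.7163]
First v>=0 after going negative at step 6, time=1.8000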